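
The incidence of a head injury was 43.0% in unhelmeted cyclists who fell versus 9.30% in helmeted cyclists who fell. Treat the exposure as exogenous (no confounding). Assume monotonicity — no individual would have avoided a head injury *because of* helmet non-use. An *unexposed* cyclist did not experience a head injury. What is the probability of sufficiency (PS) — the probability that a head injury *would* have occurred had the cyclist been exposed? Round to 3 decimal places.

p₁ = 0.43, p₀ = 0.093.
Under exogeneity and monotonicity, PS = (p₁ − p₀) / (1 − p₀).
PS = (0.43 − 0.093) / (1 − 0.093) = 0.337 / 0.907 ≈ 0.3716

PS ≈ 0.372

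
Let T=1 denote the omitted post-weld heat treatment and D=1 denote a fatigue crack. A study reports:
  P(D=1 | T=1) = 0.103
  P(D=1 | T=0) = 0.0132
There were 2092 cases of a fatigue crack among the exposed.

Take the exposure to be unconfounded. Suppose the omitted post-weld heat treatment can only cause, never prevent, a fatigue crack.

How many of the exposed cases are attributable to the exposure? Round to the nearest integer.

about 1824 cases

Let p₁ = 0.103, p₀ = 0.0132.
PN = (p₁ − p₀)/p₁ = (0.103 − 0.0132) / 0.103 ≈ 0.87184.
Attributable cases ≈ PN × (exposed cases) = 0.87184 × 2092 ≈ 1823.90.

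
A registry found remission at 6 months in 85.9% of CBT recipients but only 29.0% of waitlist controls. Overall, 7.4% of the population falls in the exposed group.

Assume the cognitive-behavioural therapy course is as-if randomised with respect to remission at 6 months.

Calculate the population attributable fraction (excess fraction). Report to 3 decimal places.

p₁ = 0.859, p₀ = 0.29.
Overall risk P(Y=1) = π·p₁ + (1−π)·p₀ = 0.074×0.859 + 0.926×0.29 = 0.33211.
Under exogeneity, PAF = [P(Y=1) − p₀] / P(Y=1).
PAF = (0.33211 − 0.29) / 0.33211 ≈ 0.1268

PAF ≈ 0.127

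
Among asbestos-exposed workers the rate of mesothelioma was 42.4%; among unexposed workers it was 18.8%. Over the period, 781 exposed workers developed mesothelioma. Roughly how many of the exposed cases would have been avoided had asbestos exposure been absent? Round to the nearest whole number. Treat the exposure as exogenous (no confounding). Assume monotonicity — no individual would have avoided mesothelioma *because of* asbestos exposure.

p₁ = 0.424, p₀ = 0.188.
PN = (p₁ − p₀)/p₁ = (0.424 − 0.188) / 0.424 ≈ 0.55660.
Attributable cases ≈ PN × (exposed cases) = 0.55660 × 781 ≈ 434.71.

about 435 cases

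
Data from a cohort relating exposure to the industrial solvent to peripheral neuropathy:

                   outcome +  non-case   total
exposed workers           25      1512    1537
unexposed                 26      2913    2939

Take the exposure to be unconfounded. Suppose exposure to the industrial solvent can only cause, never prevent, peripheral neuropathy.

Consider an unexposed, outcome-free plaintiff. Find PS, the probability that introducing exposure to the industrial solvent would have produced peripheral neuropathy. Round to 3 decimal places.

PS ≈ 0.007

p₁ = P(outcome | exposed) = 25/1537 = 0.016265
p₀ = P(outcome | unexposed) = 26/2939 = 0.0088465
Under exogeneity and monotonicity, PS = (p₁ − p₀) / (1 − p₀).
PS = (0.016265 − 0.0088465) / (1 − 0.0088465) = 0.0074189 / 0.99115 ≈ 0.0075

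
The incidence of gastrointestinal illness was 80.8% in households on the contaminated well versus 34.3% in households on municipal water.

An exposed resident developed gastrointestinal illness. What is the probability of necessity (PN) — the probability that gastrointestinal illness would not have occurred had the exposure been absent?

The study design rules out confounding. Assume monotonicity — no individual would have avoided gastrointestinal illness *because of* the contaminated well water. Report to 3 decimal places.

PN ≈ 0.575

p₁ = 0.808, p₀ = 0.343.
Under exogeneity and monotonicity, PN = (p₁ − p₀) / p₁.
PN = (0.808 − 0.343) / 0.808 = 0.465 / 0.808 ≈ 0.5755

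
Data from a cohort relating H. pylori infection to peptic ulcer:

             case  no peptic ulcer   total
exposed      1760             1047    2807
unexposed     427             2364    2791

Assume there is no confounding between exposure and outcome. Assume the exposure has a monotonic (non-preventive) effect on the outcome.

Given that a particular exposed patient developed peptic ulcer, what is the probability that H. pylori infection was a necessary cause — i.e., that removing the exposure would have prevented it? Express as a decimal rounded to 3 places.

PN ≈ 0.756

p₁ = P(outcome | exposed) = 1760/2807 = 0.627
p₀ = P(outcome | unexposed) = 427/2791 = 0.15299
Under exogeneity and monotonicity, PN = (p₁ − p₀) / p₁.
PN = (0.627 − 0.15299) / 0.627 = 0.47401 / 0.627 ≈ 0.7560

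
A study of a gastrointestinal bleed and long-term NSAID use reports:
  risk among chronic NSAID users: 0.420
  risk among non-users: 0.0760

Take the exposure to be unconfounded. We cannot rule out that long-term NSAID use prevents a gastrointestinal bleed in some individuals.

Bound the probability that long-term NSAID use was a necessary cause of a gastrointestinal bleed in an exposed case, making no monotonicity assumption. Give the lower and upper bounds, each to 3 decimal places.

Let p₁ = 0.42, p₀ = 0.076.
Under exogeneity alone the bounds on PN are max{0,(p₁−p₀)/p₁} ≤ PN ≤ min{1,(1−p₀)/p₁}.
  lower = (p₁ − p₀)/p₁ = 0.344 / 0.42 ≈ 0.8190
  upper = min{1, (1 − p₀)/p₁} = 0.924 / 0.42 ≈ 2.2000 → capped at 1

0.819 ≤ PN ≤ 1.000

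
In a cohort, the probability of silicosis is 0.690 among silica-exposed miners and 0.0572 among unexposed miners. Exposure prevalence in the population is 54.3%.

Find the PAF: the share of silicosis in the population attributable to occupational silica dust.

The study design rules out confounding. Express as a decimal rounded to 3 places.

Let p₁ = 0.69, p₀ = 0.0572.
Overall risk P(Y=1) = π·p₁ + (1−π)·p₀ = 0.543×0.69 + 0.457×0.0572 = 0.40081.
Under exogeneity, PAF = [P(Y=1) − p₀] / P(Y=1).
PAF = (0.40081 − 0.0572) / 0.40081 ≈ 0.8573

PAF ≈ 0.857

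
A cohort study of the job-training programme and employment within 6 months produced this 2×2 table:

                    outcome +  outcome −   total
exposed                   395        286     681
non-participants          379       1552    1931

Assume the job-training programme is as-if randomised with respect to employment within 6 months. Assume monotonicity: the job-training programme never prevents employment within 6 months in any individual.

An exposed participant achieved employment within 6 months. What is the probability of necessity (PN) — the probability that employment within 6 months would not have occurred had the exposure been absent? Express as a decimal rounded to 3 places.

PN ≈ 0.662

p₁ = P(outcome | exposed) = 395/681 = 0.58003
p₀ = P(outcome | unexposed) = 379/1931 = 0.19627
Under exogeneity and monotonicity, PN = (p₁ − p₀) / p₁.
PN = (0.58003 − 0.19627) / 0.58003 = 0.38376 / 0.58003 ≈ 0.6616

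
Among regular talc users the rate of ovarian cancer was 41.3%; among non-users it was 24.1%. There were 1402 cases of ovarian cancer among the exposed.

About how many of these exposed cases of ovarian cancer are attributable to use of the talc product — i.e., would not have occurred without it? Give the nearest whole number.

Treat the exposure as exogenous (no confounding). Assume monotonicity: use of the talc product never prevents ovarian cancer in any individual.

p₁ = 0.413, p₀ = 0.241.
PN = (p₁ − p₀)/p₁ = (0.413 − 0.241) / 0.413 ≈ 0.41646.
Attributable cases ≈ PN × (exposed cases) = 0.41646 × 1402 ≈ 583.88.

about 584 cases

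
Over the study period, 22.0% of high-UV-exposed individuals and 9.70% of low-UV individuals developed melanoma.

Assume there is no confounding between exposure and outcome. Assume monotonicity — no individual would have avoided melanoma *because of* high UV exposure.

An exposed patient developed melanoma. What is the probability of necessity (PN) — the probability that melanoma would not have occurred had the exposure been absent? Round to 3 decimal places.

PN ≈ 0.559

p₁ = 0.22, p₀ = 0.097.
Under exogeneity and monotonicity, PN = (p₁ − p₀) / p₁.
PN = (0.22 − 0.097) / 0.22 = 0.123 / 0.22 ≈ 0.5591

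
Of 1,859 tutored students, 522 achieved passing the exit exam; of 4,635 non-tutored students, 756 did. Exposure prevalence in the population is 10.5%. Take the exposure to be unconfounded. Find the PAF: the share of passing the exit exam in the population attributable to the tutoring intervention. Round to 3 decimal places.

p₁ = P(outcome | exposed) = 522/1859 = 0.2808
p₀ = P(outcome | unexposed) = 756/4635 = 0.16311
Overall risk P(Y=1) = π·p₁ + (1−π)·p₀ = 0.105×0.2808 + 0.895×0.16311 = 0.17546.
Under exogeneity, PAF = [P(Y=1) − p₀] / P(Y=1).
PAF = (0.17546 − 0.16311) / 0.17546 ≈ 0.0704

PAF ≈ 0.070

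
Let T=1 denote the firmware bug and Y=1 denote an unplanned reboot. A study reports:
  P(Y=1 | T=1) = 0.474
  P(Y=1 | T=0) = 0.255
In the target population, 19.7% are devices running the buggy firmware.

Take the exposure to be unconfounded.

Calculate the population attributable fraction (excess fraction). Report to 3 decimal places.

PAF ≈ 0.145

Let p₁ = 0.474, p₀ = 0.255.
Overall risk P(Y=1) = π·p₁ + (1−π)·p₀ = 0.197×0.474 + 0.803×0.255 = 0.29814.
Under exogeneity, PAF = [P(Y=1) − p₀] / P(Y=1).
PAF = (0.29814 − 0.255) / 0.29814 ≈ 0.1447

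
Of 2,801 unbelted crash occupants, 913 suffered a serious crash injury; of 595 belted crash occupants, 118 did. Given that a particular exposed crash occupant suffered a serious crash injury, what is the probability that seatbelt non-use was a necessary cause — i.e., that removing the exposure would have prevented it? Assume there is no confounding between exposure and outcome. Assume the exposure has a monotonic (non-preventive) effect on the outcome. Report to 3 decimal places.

PN ≈ 0.392

p₁ = P(outcome | exposed) = 913/2801 = 0.32596
p₀ = P(outcome | unexposed) = 118/595 = 0.19832
Under exogeneity and monotonicity, PN = (p₁ − p₀) / p₁.
PN = (0.32596 − 0.19832) / 0.32596 = 0.12764 / 0.32596 ≈ 0.3916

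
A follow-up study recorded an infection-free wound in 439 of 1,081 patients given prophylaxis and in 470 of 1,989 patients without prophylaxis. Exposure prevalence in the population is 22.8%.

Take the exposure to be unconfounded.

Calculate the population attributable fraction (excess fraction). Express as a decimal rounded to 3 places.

p₁ = P(outcome | exposed) = 439/1081 = 0.40611
p₀ = P(outcome | unexposed) = 470/1989 = 0.2363
Overall risk P(Y=1) = π·p₁ + (1−π)·p₀ = 0.228×0.40611 + 0.772×0.2363 = 0.27502.
Under exogeneity, PAF = [P(Y=1) − p₀] / P(Y=1).
PAF = (0.27502 − 0.2363) / 0.27502 ≈ 0.1408

PAF ≈ 0.141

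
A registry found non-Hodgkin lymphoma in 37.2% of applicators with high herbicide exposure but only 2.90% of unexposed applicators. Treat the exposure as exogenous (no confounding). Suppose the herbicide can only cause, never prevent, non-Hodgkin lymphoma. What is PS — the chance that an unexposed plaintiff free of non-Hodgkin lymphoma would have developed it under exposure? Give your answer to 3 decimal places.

p₁ = 0.372, p₀ = 0.029.
Under exogeneity and monotonicity, PS = (p₁ − p₀) / (1 − p₀).
PS = (0.372 − 0.029) / (1 − 0.029) = 0.343 / 0.971 ≈ 0.3532

PS ≈ 0.353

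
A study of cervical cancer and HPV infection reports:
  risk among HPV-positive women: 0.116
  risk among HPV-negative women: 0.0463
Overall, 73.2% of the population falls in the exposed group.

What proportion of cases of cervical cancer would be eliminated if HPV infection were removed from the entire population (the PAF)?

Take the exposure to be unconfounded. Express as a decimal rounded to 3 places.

PAF ≈ 0.524

Let p₁ = 0.116, p₀ = 0.0463.
Overall risk P(Y=1) = π·p₁ + (1−π)·p₀ = 0.732×0.116 + 0.268×0.0463 = 0.09732.
Under exogeneity, PAF = [P(Y=1) − p₀] / P(Y=1).
PAF = (0.09732 − 0.0463) / 0.09732 ≈ 0.5243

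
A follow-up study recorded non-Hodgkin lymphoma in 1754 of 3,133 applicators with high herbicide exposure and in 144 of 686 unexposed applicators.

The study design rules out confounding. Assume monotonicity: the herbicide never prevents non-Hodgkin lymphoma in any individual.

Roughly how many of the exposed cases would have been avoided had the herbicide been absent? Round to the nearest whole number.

p₁ = P(outcome | exposed) = 1754/3133 = 0.55985
p₀ = P(outcome | unexposed) = 144/686 = 0.20991
PN = (p₁ − p₀)/p₁ = (0.55985 − 0.20991) / 0.55985 ≈ 0.62505.
Attributable cases ≈ PN × (exposed cases) = 0.62505 × 1754 ≈ 1096.34.

about 1096 cases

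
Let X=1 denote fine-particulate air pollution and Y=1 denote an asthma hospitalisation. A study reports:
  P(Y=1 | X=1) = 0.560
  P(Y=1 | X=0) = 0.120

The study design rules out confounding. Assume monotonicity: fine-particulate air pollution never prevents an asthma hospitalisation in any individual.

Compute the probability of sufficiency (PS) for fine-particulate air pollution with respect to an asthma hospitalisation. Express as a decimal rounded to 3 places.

PS ≈ 0.500

Let p₁ = 0.56, p₀ = 0.12.
Under exogeneity and monotonicity, PS = (p₁ − p₀) / (1 − p₀).
PS = (0.56 − 0.12) / (1 − 0.12) = 0.44 / 0.88 ≈ 0.5000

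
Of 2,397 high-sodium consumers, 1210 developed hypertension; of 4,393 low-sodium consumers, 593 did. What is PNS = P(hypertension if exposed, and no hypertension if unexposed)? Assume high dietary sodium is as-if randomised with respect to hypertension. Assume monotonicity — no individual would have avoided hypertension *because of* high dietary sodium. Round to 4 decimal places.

PNS ≈ 0.3698

p₁ = P(outcome | exposed) = 1210/2397 = 0.5048
p₀ = P(outcome | unexposed) = 593/4393 = 0.13499
Under exogeneity and monotonicity, PNS = p₁ − p₀.
PNS = 0.5048 − 0.13499 = 0.36981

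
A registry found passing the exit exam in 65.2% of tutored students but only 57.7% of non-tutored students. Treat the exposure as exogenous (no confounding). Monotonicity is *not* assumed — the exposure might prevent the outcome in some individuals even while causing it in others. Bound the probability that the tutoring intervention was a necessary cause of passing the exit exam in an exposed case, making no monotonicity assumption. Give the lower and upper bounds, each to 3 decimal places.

p₁ = 0.652, p₀ = 0.577.
Under exogeneity alone the bounds on PN are max{0,(p₁−p₀)/p₁} ≤ PN ≤ min{1,(1−p₀)/p₁}.
  lower = (p₁ − p₀)/p₁ = 0.075 / 0.652 ≈ 0.1150
  upper = min{1, (1 − p₀)/p₁} = 0.423 / 0.652 ≈ 0.6488

0.115 ≤ PN ≤ 0.649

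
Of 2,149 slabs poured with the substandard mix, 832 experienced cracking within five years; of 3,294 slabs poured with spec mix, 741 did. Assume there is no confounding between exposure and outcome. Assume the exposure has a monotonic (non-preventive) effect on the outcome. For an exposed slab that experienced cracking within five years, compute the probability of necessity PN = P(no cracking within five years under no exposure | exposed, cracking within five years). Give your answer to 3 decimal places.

p₁ = P(outcome | exposed) = 832/2149 = 0.38716
p₀ = P(outcome | unexposed) = 741/3294 = 0.22495
Under exogeneity and monotonicity, PN = (p₁ − p₀) / p₁.
PN = (0.38716 − 0.22495) / 0.38716 = 0.1622 / 0.38716 ≈ 0.4190

PN ≈ 0.419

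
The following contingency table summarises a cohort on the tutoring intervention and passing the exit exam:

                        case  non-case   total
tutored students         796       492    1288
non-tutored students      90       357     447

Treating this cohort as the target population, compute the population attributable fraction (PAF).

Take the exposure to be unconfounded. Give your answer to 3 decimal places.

p₁ = P(outcome | exposed) = 796/1288 = 0.61801
p₀ = P(outcome | unexposed) = 90/447 = 0.20134
Exposure prevalence π = 1288/1735 = 0.74236; overall risk P(Y=1) = 0.51066.
Under exogeneity, PAF = [P(Y=1) − p₀]/P(Y=1).
PAF = (0.51066 − 0.20134) / 0.51066 ≈ 0.6057

PAF ≈ 0.606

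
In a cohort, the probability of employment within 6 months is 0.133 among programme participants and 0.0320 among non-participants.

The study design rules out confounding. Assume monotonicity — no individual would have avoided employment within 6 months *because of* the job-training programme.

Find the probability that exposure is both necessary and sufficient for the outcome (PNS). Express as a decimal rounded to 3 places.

PNS ≈ 0.101

Let p₁ = 0.133, p₀ = 0.032.
Under exogeneity and monotonicity, PNS = p₁ − p₀.
PNS = 0.133 − 0.032 = 0.101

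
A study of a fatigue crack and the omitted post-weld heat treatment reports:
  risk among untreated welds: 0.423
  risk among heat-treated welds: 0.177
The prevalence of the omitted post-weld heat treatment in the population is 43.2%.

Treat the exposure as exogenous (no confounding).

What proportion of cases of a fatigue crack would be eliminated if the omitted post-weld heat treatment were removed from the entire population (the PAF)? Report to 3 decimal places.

PAF ≈ 0.375

Let p₁ = 0.423, p₀ = 0.177.
Overall risk P(Y=1) = π·p₁ + (1−π)·p₀ = 0.432×0.423 + 0.568×0.177 = 0.28327.
Under exogeneity, PAF = [P(Y=1) − p₀] / P(Y=1).
PAF = (0.28327 − 0.177) / 0.28327 ≈ 0.3752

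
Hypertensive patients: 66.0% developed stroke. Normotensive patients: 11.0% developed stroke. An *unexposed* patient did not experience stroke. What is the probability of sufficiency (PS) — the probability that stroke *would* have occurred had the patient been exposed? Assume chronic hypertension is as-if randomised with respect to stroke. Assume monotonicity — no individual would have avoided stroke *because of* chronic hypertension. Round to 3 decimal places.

PS ≈ 0.618

p₁ = 0.66, p₀ = 0.11.
Under exogeneity and monotonicity, PS = (p₁ − p₀) / (1 − p₀).
PS = (0.66 − 0.11) / (1 − 0.11) = 0.55 / 0.89 ≈ 0.6180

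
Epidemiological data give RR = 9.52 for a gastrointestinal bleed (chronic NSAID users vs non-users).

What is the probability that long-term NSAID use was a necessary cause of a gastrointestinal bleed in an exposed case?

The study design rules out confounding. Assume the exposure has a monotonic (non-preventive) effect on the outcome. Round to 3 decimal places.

PN ≈ 0.895

Under exogeneity and monotonicity, PN = (RR − 1) / RR = 1 − 1/RR.
PN = (9.52 − 1) / 9.52 = 8.52 / 9.52 ≈ 0.8950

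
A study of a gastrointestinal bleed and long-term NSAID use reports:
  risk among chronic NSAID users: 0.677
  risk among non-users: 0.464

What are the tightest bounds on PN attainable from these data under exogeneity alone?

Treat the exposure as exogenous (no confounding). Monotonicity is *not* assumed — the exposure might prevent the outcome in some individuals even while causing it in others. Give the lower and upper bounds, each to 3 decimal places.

Let p₁ = 0.677, p₀ = 0.464.
Under exogeneity alone the bounds on PN are max{0,(p₁−p₀)/p₁} ≤ PN ≤ min{1,(1−p₀)/p₁}.
  lower = (p₁ − p₀)/p₁ = 0.213 / 0.677 ≈ 0.3146
  upper = min{1, (1 − p₀)/p₁} = 0.536 / 0.677 ≈ 0.7917

0.315 ≤ PN ≤ 0.792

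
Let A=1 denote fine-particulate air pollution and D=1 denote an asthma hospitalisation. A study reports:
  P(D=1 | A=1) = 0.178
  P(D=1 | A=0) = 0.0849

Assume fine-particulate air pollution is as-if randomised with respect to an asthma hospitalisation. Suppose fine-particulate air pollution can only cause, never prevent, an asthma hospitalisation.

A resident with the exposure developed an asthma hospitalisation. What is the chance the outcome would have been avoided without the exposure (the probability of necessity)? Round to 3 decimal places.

PN ≈ 0.523

Let p₁ = 0.178, p₀ = 0.0849.
Under exogeneity and monotonicity, PN = (p₁ − p₀) / p₁.
PN = (0.178 − 0.0849) / 0.178 = 0.0931 / 0.178 ≈ 0.5230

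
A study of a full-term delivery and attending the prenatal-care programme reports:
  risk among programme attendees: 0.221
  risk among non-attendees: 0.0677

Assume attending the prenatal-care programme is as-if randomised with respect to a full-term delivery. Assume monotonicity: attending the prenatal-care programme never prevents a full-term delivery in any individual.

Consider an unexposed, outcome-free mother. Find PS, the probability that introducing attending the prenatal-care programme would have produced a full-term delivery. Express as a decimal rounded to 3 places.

Let p₁ = 0.221, p₀ = 0.0677.
Under exogeneity and monotonicity, PS = (p₁ − p₀) / (1 − p₀).
PS = (0.221 − 0.0677) / (1 − 0.0677) = 0.1533 / 0.9323 ≈ 0.1644

PS ≈ 0.164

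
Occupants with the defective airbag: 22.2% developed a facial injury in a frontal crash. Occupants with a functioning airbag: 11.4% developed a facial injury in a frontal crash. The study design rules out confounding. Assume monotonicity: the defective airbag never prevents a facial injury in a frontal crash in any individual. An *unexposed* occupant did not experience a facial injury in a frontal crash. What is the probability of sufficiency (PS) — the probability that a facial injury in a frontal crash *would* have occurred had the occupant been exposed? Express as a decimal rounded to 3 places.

p₁ = 0.222, p₀ = 0.114.
Under exogeneity and monotonicity, PS = (p₁ − p₀) / (1 − p₀).
PS = (0.222 − 0.114) / (1 − 0.114) = 0.108 / 0.886 ≈ 0.1219

PS ≈ 0.122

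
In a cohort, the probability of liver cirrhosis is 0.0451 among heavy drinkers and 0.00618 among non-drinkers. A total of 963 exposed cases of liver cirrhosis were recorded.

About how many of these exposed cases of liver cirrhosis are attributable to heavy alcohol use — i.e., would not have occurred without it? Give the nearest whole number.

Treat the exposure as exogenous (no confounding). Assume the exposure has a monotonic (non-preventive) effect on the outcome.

about 831 cases

Let p₁ = 0.0451, p₀ = 0.00618.
PN = (p₁ − p₀)/p₁ = (0.0451 − 0.00618) / 0.0451 ≈ 0.86297.
Attributable cases ≈ PN × (exposed cases) = 0.86297 × 963 ≈ 831.04.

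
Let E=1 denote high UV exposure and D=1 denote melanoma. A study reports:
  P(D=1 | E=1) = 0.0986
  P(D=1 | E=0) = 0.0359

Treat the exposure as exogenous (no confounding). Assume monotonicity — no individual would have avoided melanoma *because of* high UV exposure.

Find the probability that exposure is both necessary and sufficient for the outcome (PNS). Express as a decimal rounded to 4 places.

PNS ≈ 0.0627

Let p₁ = 0.0986, p₀ = 0.0359.
Under exogeneity and monotonicity, PNS = p₁ − p₀.
PNS = 0.0986 − 0.0359 = 0.0627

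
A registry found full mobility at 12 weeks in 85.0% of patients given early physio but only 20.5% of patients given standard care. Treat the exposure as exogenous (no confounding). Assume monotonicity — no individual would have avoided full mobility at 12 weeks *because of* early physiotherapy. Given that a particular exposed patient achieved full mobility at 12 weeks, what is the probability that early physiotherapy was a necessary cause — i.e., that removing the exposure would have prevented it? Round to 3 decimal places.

p₁ = 0.85, p₀ = 0.205.
Under exogeneity and monotonicity, PN = (p₁ − p₀) / p₁.
PN = (0.85 − 0.205) / 0.85 = 0.645 / 0.85 ≈ 0.7588

PN ≈ 0.759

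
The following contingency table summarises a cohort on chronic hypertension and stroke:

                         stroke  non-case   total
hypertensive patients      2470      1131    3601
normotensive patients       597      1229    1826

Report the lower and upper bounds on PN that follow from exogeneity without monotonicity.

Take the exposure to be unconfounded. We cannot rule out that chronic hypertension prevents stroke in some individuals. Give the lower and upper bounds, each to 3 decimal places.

0.523 ≤ PN ≤ 0.981

p₁ = P(outcome | exposed) = 2470/3601 = 0.68592
p₀ = P(outcome | unexposed) = 597/1826 = 0.32694
Under exogeneity alone the bounds on PN are max{0,(p₁−p₀)/p₁} ≤ PN ≤ min{1,(1−p₀)/p₁}.
  lower = (p₁ − p₀)/p₁ = 0.35898 / 0.68592 ≈ 0.5233
  upper = min{1, (1 − p₀)/p₁} = 0.67306 / 0.68592 ≈ 0.9812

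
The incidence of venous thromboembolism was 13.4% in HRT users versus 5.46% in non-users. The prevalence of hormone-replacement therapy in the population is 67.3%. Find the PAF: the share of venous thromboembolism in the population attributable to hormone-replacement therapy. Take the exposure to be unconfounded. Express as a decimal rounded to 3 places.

PAF ≈ 0.495

p₁ = 0.134, p₀ = 0.0546.
Overall risk P(Y=1) = π·p₁ + (1−π)·p₀ = 0.673×0.134 + 0.327×0.0546 = 0.10804.
Under exogeneity, PAF = [P(Y=1) − p₀] / P(Y=1).
PAF = (0.10804 − 0.0546) / 0.10804 ≈ 0.4946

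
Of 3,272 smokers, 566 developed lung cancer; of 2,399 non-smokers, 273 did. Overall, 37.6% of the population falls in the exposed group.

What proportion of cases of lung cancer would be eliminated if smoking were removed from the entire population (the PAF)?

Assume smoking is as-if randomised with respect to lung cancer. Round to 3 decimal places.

p₁ = P(outcome | exposed) = 566/3272 = 0.17298
p₀ = P(outcome | unexposed) = 273/2399 = 0.1138
Overall risk P(Y=1) = π·p₁ + (1−π)·p₀ = 0.376×0.17298 + 0.624×0.1138 = 0.13605.
Under exogeneity, PAF = [P(Y=1) − p₀] / P(Y=1).
PAF = (0.13605 − 0.1138) / 0.13605 ≈ 0.1636

PAF ≈ 0.164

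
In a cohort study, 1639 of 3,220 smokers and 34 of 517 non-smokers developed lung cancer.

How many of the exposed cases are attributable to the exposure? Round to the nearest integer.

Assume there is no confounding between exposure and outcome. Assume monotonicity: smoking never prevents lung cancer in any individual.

p₁ = P(outcome | exposed) = 1639/3220 = 0.50901
p₀ = P(outcome | unexposed) = 34/517 = 0.065764
PN = (p₁ − p₀)/p₁ = (0.50901 − 0.065764) / 0.50901 ≈ 0.87080.
Attributable cases ≈ PN × (exposed cases) = 0.87080 × 1639 ≈ 1427.24.

about 1427 cases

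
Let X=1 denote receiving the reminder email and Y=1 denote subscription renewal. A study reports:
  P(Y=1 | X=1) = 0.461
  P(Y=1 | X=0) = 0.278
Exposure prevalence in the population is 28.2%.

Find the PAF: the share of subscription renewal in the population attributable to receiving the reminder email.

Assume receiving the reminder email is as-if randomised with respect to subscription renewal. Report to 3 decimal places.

Let p₁ = 0.461, p₀ = 0.278.
Overall risk P(Y=1) = π·p₁ + (1−π)·p₀ = 0.282×0.461 + 0.718×0.278 = 0.32961.
Under exogeneity, PAF = [P(Y=1) − p₀] / P(Y=1).
PAF = (0.32961 − 0.278) / 0.32961 ≈ 0.1566

PAF ≈ 0.157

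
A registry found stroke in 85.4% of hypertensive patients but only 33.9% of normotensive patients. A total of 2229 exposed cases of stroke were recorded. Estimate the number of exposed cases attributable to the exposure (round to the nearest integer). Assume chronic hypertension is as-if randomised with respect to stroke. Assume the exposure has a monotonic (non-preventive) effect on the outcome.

about 1344 cases

p₁ = 0.854, p₀ = 0.339.
PN = (p₁ − p₀)/p₁ = (0.854 − 0.339) / 0.854 ≈ 0.60304.
Attributable cases ≈ PN × (exposed cases) = 0.60304 × 2229 ≈ 1344.19.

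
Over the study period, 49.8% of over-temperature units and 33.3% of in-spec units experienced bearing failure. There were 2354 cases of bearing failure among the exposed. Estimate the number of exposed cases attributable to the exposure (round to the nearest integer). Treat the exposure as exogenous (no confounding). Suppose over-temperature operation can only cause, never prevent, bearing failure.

about 780 cases

p₁ = 0.498, p₀ = 0.333.
PN = (p₁ − p₀)/p₁ = (0.498 − 0.333) / 0.498 ≈ 0.33133.
Attributable cases ≈ PN × (exposed cases) = 0.33133 × 2354 ≈ 779.94.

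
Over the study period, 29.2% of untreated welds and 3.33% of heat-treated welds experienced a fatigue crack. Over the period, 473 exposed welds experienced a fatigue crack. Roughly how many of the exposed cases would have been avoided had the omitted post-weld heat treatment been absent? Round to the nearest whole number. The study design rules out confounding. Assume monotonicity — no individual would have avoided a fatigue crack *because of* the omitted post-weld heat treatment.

about 419 cases

p₁ = 0.292, p₀ = 0.0333.
PN = (p₁ − p₀)/p₁ = (0.292 − 0.0333) / 0.292 ≈ 0.88596.
Attributable cases ≈ PN × (exposed cases) = 0.88596 × 473 ≈ 419.06.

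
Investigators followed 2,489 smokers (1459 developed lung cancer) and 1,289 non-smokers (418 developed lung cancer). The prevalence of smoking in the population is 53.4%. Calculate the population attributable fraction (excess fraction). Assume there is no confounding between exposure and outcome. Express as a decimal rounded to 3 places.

p₁ = P(outcome | exposed) = 1459/2489 = 0.58618
p₀ = P(outcome | unexposed) = 418/1289 = 0.32428
Overall risk P(Y=1) = π·p₁ + (1−π)·p₀ = 0.534×0.58618 + 0.466×0.32428 = 0.46414.
Under exogeneity, PAF = [P(Y=1) − p₀] / P(Y=1).
PAF = (0.46414 − 0.32428) / 0.46414 ≈ 0.3013

PAF ≈ 0.301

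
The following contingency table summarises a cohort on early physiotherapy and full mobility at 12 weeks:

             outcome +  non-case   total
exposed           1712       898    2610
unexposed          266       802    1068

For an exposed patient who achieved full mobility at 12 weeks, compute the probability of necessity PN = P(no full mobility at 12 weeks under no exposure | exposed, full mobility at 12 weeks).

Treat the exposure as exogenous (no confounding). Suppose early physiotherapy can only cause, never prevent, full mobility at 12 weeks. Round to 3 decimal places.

PN ≈ 0.620

p₁ = P(outcome | exposed) = 1712/2610 = 0.65594
p₀ = P(outcome | unexposed) = 266/1068 = 0.24906
Under exogeneity and monotonicity, PN = (p₁ − p₀) / p₁.
PN = (0.65594 − 0.24906) / 0.65594 = 0.40688 / 0.65594 ≈ 0.6203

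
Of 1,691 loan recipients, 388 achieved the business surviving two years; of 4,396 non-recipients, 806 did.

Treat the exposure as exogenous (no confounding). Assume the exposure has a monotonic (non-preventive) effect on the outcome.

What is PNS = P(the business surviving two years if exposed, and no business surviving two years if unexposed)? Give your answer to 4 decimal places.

PNS ≈ 0.0461

p₁ = P(outcome | exposed) = 388/1691 = 0.22945
p₀ = P(outcome | unexposed) = 806/4396 = 0.18335
Under exogeneity and monotonicity, PNS = p₁ − p₀.
PNS = 0.22945 − 0.18335 = 0.046102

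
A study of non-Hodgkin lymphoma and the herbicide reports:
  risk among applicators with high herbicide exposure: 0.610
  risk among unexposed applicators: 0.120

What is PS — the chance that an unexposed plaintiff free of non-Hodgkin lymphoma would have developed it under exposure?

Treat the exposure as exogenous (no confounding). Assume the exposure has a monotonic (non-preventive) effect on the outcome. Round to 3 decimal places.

PS ≈ 0.557

Let p₁ = 0.61, p₀ = 0.12.
Under exogeneity and monotonicity, PS = (p₁ − p₀) / (1 − p₀).
PS = (0.61 − 0.12) / (1 − 0.12) = 0.49 / 0.88 ≈ 0.5568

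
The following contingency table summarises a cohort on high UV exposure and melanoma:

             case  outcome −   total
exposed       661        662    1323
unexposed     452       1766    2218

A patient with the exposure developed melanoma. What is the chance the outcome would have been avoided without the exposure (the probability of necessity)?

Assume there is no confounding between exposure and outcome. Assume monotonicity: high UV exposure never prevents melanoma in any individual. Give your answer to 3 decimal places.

p₁ = P(outcome | exposed) = 661/1323 = 0.49962
p₀ = P(outcome | unexposed) = 452/2218 = 0.20379
Under exogeneity and monotonicity, PN = (p₁ − p₀)/p₁.
PN = (0.49962 − 0.20379) / 0.49962 ≈ 0.5921

PN ≈ 0.592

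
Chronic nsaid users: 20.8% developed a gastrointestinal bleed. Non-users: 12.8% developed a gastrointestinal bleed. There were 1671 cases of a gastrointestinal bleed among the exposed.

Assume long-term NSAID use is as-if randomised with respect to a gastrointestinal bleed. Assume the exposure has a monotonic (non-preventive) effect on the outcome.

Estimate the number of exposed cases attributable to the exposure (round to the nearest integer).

about 643 cases

p₁ = 0.208, p₀ = 0.128.
PN = (p₁ − p₀)/p₁ = (0.208 − 0.128) / 0.208 ≈ 0.38462.
Attributable cases ≈ PN × (exposed cases) = 0.38462 × 1671 ≈ 642.69.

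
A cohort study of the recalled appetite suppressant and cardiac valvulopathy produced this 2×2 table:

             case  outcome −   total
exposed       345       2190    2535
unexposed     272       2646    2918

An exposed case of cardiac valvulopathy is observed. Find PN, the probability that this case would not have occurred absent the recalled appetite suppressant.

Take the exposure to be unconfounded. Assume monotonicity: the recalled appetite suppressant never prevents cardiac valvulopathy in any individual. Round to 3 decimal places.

PN ≈ 0.315

p₁ = P(outcome | exposed) = 345/2535 = 0.13609
p₀ = P(outcome | unexposed) = 272/2918 = 0.093215
Under exogeneity and monotonicity, PN = (p₁ − p₀) / p₁.
PN = (0.13609 − 0.093215) / 0.13609 = 0.04288 / 0.13609 ≈ 0.3151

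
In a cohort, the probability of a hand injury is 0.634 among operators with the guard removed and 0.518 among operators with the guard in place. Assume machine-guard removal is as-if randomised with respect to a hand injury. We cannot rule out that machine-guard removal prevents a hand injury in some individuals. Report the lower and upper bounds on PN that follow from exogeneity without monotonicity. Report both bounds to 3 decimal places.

Let p₁ = 0.634, p₀ = 0.518.
Under exogeneity alone the bounds on PN are max{0,(p₁−p₀)/p₁} ≤ PN ≤ min{1,(1−p₀)/p₁}.
  lower = (p₁ − p₀)/p₁ = 0.116 / 0.634 ≈ 0.1830
  upper = min{1, (1 − p₀)/p₁} = 0.482 / 0.634 ≈ 0.7603

0.183 ≤ PN ≤ 0.760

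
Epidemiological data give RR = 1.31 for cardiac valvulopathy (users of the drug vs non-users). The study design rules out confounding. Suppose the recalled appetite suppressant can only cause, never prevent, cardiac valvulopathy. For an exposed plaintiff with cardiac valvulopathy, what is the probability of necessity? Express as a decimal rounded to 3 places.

PN ≈ 0.237

Under exogeneity and monotonicity, PN = (RR − 1) / RR = 1 − 1/RR.
PN = (1.31 − 1) / 1.31 = 0.31 / 1.31 ≈ 0.2366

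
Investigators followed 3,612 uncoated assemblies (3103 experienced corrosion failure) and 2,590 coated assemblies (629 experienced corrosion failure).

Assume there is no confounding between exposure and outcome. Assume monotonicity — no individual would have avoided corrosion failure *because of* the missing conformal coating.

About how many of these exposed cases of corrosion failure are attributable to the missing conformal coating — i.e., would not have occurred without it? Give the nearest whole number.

about 2226 cases

p₁ = P(outcome | exposed) = 3103/3612 = 0.85908
p₀ = P(outcome | unexposed) = 629/2590 = 0.24286
PN = (p₁ − p₀)/p₁ = (0.85908 − 0.24286) / 0.85908 ≈ 0.71731.
Attributable cases ≈ PN × (exposed cases) = 0.71731 × 3103 ≈ 2225.80.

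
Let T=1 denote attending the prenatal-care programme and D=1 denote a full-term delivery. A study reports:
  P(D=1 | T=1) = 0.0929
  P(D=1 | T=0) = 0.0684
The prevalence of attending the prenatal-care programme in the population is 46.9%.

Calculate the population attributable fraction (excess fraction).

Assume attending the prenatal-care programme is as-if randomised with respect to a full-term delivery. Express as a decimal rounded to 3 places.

PAF ≈ 0.144

Let p₁ = 0.0929, p₀ = 0.0684.
Overall risk P(Y=1) = π·p₁ + (1−π)·p₀ = 0.469×0.0929 + 0.531×0.0684 = 0.079891.
Under exogeneity, PAF = [P(Y=1) − p₀] / P(Y=1).
PAF = (0.079891 − 0.0684) / 0.079891 ≈ 0.1438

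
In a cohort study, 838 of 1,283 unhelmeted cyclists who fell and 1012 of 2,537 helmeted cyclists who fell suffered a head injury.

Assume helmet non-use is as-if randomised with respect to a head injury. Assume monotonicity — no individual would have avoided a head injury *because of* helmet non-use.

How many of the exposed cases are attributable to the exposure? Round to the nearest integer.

about 326 cases

p₁ = P(outcome | exposed) = 838/1283 = 0.65316
p₀ = P(outcome | unexposed) = 1012/2537 = 0.3989
PN = (p₁ − p₀)/p₁ = (0.65316 − 0.3989) / 0.65316 ≈ 0.38928.
Attributable cases ≈ PN × (exposed cases) = 0.38928 × 838 ≈ 326.22.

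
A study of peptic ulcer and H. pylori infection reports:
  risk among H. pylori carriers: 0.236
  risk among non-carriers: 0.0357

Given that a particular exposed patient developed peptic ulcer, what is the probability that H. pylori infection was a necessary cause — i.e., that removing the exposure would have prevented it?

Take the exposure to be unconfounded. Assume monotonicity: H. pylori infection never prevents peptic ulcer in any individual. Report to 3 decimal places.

Let p₁ = 0.236, p₀ = 0.0357.
Under exogeneity and monotonicity, PN = (p₁ − p₀) / p₁.
PN = (0.236 − 0.0357) / 0.236 = 0.2003 / 0.236 ≈ 0.8487

PN ≈ 0.849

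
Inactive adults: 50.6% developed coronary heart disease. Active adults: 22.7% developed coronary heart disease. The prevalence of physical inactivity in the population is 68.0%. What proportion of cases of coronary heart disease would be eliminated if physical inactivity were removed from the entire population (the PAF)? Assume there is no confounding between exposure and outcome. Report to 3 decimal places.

p₁ = 0.506, p₀ = 0.227.
Overall risk P(Y=1) = π·p₁ + (1−π)·p₀ = 0.68×0.506 + 0.32×0.227 = 0.41672.
Under exogeneity, PAF = [P(Y=1) − p₀] / P(Y=1).
PAF = (0.41672 − 0.227) / 0.41672 ≈ 0.4553

PAF ≈ 0.455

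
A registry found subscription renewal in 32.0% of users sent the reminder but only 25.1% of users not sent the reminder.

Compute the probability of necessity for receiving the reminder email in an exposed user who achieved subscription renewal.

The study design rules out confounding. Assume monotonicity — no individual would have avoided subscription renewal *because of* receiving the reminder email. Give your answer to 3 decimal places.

PN ≈ 0.216

p₁ = 0.32, p₀ = 0.251.
Under exogeneity and monotonicity, PN = (p₁ − p₀) / p₁.
PN = (0.32 − 0.251) / 0.32 = 0.069 / 0.32 ≈ 0.2156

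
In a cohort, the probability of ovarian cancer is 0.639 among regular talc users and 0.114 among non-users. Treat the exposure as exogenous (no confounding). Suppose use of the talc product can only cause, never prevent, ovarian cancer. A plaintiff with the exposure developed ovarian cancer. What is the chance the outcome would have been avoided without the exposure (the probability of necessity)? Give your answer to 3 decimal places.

Let p₁ = 0.639, p₀ = 0.114.
Under exogeneity and monotonicity, PN = (p₁ − p₀) / p₁.
PN = (0.639 − 0.114) / 0.639 = 0.525 / 0.639 ≈ 0.8216

PN ≈ 0.822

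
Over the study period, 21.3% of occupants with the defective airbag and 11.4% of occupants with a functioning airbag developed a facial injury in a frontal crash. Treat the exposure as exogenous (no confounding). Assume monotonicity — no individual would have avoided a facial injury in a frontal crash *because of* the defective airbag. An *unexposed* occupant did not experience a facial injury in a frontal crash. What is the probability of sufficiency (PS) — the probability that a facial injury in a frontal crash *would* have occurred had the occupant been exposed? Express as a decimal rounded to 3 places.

p₁ = 0.213, p₀ = 0.114.
Under exogeneity and monotonicity, PS = (p₁ − p₀) / (1 − p₀).
PS = (0.213 − 0.114) / (1 − 0.114) = 0.099 / 0.886 ≈ 0.1117

PS ≈ 0.112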